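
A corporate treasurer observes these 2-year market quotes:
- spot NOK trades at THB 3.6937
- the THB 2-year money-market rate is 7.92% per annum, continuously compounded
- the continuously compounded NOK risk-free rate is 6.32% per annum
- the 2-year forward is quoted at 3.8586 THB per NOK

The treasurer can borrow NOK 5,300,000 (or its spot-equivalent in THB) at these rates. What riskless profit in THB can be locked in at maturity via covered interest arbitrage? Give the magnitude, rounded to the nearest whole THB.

T = 2 years.
Invest the NOK and cover forward: 5,300,000 × 1.1347359719 × 3.8586 = THB 23,206,008.77.
Convert at spot and invest in THB: 5,300,000 × 3.6937 × 1.1716347549 = THB 22,936,636.66.
The quoted forward overvalues NOK, so borrow THB, buy NOK at spot, deposit the NOK at 6.32%, and sell the proceeds forward at 3.8586.
Profit = 23,206,008.77 − 22,936,636.66 = THB 269,372.

THB 269,372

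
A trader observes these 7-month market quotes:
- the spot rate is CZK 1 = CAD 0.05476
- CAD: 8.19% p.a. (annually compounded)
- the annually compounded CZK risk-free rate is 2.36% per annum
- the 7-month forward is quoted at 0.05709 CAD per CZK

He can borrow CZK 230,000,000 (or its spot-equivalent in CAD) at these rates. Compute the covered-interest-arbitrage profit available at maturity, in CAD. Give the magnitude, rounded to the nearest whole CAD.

T = 7/12 years.
Route A — deposit CZK, sell forward: 230,000,000 × 1.0136997243 × 0.05709 = CAD 13,310,586.97.
Route B — convert at spot, deposit CAD: 230,000,000 × 0.05476 × 1.0469898878 = CAD 13,186,628.24.
The quoted forward overvalues CZK, so borrow CAD, buy CZK at spot, deposit the CZK at 2.36%, and sell the proceeds forward at 0.05709.
Profit = 13,310,586.97 − 13,186,628.24 = CAD 123,959.

CAD 123,959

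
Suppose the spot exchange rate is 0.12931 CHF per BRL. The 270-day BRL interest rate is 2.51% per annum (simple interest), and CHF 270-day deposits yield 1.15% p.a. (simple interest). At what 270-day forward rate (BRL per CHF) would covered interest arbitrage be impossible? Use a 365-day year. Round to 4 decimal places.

T = 270/365 years.
Growth of 1 CHF over T: 1 + 0.0115×270/365 = 1.0085068.
BRL accumulates by 1 + 0.0251×270/365 = 1.0185671.
So F = 0.12931 × 1.0085068 / 1.0185671 = 0.1280328 (CHF/BRL).
Quoted the other way: 1/0.1280328 = 7.8105 BRL per CHF.

7.8105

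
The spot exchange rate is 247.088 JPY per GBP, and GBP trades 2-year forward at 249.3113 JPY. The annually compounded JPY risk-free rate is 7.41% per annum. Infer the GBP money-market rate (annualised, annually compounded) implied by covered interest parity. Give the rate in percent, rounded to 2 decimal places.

6.93%

T = 2 years.
F/S = 249.3113/247.088 = 1.0089980 = (growth of JPY) / (growth of GBP).
The JPY side grows by (1 + 0.0741)^2 = 1.1536908.
Hence g_GBP = 1.1434025.
Annualise: 1.1434025^(1/2) − 1 = 0.069300 = 6.93%.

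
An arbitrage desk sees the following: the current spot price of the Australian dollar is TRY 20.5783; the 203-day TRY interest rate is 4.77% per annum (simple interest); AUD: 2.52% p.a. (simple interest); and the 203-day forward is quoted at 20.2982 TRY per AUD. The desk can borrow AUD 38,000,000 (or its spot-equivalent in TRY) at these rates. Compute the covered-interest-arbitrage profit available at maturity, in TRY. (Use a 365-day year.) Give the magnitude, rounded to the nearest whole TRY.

TRY 20,578,381

T = 203/365 years.
Invest the AUD and cover forward: 38,000,000 × 1.01401534247 × 20.2982 = TRY 782,142,076.53.
Convert at spot and invest in TRY: 38,000,000 × 20.5783 × 1.0265290411 = TRY 802,720,457.53.
The quoted forward undervalues AUD, so borrow AUD, convert to TRY at spot, deposit the TRY at 4.77%, and buy AUD forward at 20.2982 to cover the loan.
Arbitrage profit = |782,142,076.53 − 802,720,457.53| = TRY 20,578,381.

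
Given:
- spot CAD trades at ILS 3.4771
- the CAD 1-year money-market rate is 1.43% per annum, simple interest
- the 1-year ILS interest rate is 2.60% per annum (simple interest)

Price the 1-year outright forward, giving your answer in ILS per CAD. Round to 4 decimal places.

T = 1 year.
ILS accumulates by 1 + 0.0260×1 = 1.026000.
CAD accumulates by 1 + 0.0143×1 = 1.014300.
CIP: F = S · (grow ILS)/(grow CAD) = 3.4771 × 1.026000/1.014300 = 3.517209 ILS per CAD.

3.5172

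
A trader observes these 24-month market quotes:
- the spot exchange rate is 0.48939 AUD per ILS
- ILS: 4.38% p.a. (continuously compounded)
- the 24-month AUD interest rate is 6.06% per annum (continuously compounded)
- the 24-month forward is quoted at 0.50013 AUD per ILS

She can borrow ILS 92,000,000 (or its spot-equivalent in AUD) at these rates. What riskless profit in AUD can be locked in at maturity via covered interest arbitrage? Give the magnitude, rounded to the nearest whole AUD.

AUD 600,817

T = 2 years.
Invest the ILS and cover forward: 92,000,000 × 1.0915514141 × 0.50013 = AUD 50,224,420.00.
Convert at spot and invest in AUD: 92,000,000 × 0.48939 × 1.1288506599 = AUD 50,825,236.65.
The quoted forward undervalues ILS, so borrow ILS, convert to AUD at spot, deposit the AUD at 6.06%, and buy ILS forward at 0.50013 to cover the loan.
Profit = 50,825,236.65 − 50,224,420.00 = AUD 600,817.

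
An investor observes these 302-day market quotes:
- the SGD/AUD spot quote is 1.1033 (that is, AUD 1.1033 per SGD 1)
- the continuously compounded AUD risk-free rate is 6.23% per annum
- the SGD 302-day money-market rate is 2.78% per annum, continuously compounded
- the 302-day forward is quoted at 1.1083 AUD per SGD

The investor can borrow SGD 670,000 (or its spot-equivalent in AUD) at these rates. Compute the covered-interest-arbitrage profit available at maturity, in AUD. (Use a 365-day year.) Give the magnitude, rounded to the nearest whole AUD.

T = 302/365 years.
Invest the SGD and cover forward: 670,000 × 1.02326822 × 1.1083 = AUD 759,839.07.
Convert at spot and invest in AUD: 670,000 × 1.1033 × 1.05289851 = AUD 778,314.16.
The quoted forward undervalues SGD, so borrow SGD, convert to AUD at spot, deposit the AUD at 6.23%, and buy SGD forward at 1.1083 to cover the loan.
Arbitrage profit = |759,839.07 − 778,314.16| = AUD 18,475.

AUD 18,475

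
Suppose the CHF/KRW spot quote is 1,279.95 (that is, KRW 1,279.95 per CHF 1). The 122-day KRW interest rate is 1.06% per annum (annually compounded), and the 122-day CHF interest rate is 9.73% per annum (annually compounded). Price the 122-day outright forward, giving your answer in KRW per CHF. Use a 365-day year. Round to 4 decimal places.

1245.2169

T = 122/365 years.
Growth of 1 KRW over T: (1 + 0.0106)^(122/365) = 1.0035305853.
CHF accumulates by (1 + 0.0973)^(122/365) = 1.0315222969.
Forward (KRW per CHF) = 1279.95 × 1.0035305853 / 1.0315222969 = 1245.216877.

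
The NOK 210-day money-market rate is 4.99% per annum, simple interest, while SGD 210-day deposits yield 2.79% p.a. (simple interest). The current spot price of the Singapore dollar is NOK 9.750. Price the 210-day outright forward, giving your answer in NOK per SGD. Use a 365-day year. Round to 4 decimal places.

9.8715

T = 210/365 years.
Growth of 1 NOK over T: 1 + 0.0499×210/365 = 1.0287096.
Growth of 1 SGD over T: 1 + 0.0279×210/365 = 1.0160521.
CIP: F = S · (grow NOK)/(grow SGD) = 9.75 × 1.0287096/1.0160521 = 9.871461 NOK per SGD.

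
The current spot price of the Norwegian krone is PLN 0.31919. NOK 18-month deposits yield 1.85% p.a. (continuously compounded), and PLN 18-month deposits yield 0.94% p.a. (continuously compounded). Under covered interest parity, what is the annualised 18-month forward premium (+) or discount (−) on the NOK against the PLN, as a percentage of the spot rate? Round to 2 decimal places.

-0.90%

T = 18/12 years.
No-arbitrage forward: 0.31919 × 1.0141999 / 1.0281386 = 0.31486267 PLN/NOK.
Annualised premium = (F − S)/S × (1/T) = (0.31486267 − 0.31919)/0.31919 ÷ (18/12) = -0.90%.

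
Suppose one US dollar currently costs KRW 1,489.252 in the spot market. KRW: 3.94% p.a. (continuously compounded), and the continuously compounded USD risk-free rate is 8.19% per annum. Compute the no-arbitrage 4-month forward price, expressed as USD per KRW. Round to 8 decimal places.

T = 4/12 years.
KRW accumulates by e^(0.0394×4/12) = 1.013220.
Growth of 1 USD over T: e^(0.0819×4/12) = 1.0276761.
So F = 1489.252 × 1.013220 / 1.0276761 = 1468.303 (KRW/USD).
Quoted the other way: 1/1468.303 = 0.00068106 USD per KRW.

0.00068106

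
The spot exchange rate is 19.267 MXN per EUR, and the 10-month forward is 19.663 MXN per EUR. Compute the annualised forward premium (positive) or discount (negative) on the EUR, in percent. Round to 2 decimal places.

+2.47%

T = 10/12 years.
EUR trades forward at +2.05533% vs spot over the period.
Per annum: 0.0205533 / (10/12) = 0.024664 = 2.47%.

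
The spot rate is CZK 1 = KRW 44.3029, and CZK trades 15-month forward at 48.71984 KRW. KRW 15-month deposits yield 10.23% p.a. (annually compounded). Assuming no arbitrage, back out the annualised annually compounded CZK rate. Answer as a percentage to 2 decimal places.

2.16%

T = 15/12 years.
CIP gives F = S · g_KRW/g_CZK, so g_KRW/g_CZK = 48.71984/44.3029 = 1.0996987.
KRW growth factor: (1 + 0.1023)^(15/12) = 1.1294702.
Hence g_CZK = 1.0270724.
r = 1.0270724^(12/15) − 1 = 0.021600 → 2.16%.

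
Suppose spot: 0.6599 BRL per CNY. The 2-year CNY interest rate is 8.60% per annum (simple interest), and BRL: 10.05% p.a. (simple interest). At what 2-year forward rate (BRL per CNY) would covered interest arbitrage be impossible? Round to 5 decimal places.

0.67623

T = 2 years.
Growth of 1 BRL over T: 1 + 0.1005×2 = 1.201000.
CNY accumulates by 1 + 0.0860×2 = 1.172000.
Forward (BRL per CNY) = 0.6599 × 1.201000 / 1.172000 = 0.6762286.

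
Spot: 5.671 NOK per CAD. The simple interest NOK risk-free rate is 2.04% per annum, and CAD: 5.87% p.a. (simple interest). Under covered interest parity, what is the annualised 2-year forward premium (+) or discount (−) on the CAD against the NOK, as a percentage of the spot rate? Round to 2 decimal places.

T = 2 years.
CIP forward (NOK per CAD) = 5.671 × 1.040800/1.117400 = 5.282242.
(F − S)/S ÷ T = (5.282242 − 5.671)/5.671/2 = -0.034276 → -3.43%.

-3.43%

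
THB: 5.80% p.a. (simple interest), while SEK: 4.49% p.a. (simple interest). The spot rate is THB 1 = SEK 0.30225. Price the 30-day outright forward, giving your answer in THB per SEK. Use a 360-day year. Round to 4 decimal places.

3.3121

T = 30/360 years.
SEK growth factor: 1 + 0.0449×30/360 = 1.0037417.
THB accumulates by 1 + 0.0580×30/360 = 1.0048333.
CIP: F = S · (grow SEK)/(grow THB) = 0.30225 × 1.0037417/1.0048333 = 0.3019217 SEK per THB.
Quoted the other way: 1/0.3019217 = 3.3121 THB per SEK.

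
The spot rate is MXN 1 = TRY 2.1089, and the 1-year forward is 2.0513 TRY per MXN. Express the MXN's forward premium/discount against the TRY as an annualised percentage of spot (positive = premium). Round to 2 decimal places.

T = 1 year.
(F − S)/S = (2.0513 − 2.1089)/2.1089 = -0.0273128.
Per annum: -0.0273128 / 1 = -0.027313 = -2.73%.

-2.73%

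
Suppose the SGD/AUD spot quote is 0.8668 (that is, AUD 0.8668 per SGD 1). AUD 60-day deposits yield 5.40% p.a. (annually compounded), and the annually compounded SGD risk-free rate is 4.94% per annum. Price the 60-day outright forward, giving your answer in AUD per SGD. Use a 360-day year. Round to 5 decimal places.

0.86743

T = 60/360 years.
Growth of 1 AUD over T: (1 + 0.0540)^(60/360) = 1.0088039.
SGD accumulates by (1 + 0.0494)^(60/360) = 1.0080688.
So F = 0.8668 × 1.0088039 / 1.0080688 = 0.8674321 (AUD/SGD).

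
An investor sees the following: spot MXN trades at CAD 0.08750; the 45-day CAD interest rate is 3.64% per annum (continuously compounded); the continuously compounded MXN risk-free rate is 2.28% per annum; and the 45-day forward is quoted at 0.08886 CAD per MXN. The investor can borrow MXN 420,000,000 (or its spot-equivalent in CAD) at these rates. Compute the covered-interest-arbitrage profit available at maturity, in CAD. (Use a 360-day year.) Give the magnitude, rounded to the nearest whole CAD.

T = 45/360 years.
Route A — deposit MXN, sell forward: 420,000,000 × 1.0028540651 × 0.08886 = CAD 37,427,717.13.
Route B — convert at spot, deposit CAD: 420,000,000 × 0.08750 × 1.004560367 = CAD 36,917,593.49.
The quoted forward overvalues MXN, so borrow CAD, buy MXN at spot, deposit the MXN at 2.28%, and sell the proceeds forward at 0.08886.
The gap between the two covered legs is CAD 510,124.

CAD 510,124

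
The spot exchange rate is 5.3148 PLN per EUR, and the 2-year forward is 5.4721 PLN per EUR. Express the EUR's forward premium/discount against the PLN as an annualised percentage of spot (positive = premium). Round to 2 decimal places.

+1.48%

T = 2 years.
Period premium: (5.4721 − 5.3148)/5.3148 = 0.0295966.
Per annum: 0.0295966 / 2 = 0.014798 = 1.48%.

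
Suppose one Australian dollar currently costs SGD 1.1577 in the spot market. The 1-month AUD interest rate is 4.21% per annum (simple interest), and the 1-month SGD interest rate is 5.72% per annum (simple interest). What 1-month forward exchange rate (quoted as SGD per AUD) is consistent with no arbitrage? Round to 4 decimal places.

1.1592

T = 1/12 years.
SGD growth factor: 1 + 0.0572×1/12 = 1.0047667.
Growth of 1 AUD over T: 1 + 0.0421×1/12 = 1.0035083.
Forward (SGD per AUD) = 1.1577 × 1.0047667 / 1.0035083 = 1.159152.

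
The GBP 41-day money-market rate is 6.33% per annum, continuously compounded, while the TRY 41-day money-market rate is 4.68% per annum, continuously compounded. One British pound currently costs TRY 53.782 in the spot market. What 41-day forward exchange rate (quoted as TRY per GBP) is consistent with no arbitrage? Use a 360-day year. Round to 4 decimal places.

T = 41/360 years.
TRY growth factor: e^(0.0468×41/360) = 1.00534423.
Growth of 1 GBP over T: e^(0.0633×41/360) = 1.00723522.
So F = 53.782 × 1.00534423 / 1.00723522 = 53.681029 (TRY/GBP).

53.6810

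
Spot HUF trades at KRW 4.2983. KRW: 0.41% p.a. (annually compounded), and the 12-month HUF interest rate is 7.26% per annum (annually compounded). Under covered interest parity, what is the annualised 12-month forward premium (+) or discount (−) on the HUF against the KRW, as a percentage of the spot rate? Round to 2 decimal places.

T = 1 year.
F = S · g_KRW/g_HUF = 4.2983 × 1.004100/1.072600 = 4.0237955.
(F − S)/S ÷ T = (4.0237955 − 4.2983)/4.2983/1 = -0.063864 → -6.39%.

-6.39%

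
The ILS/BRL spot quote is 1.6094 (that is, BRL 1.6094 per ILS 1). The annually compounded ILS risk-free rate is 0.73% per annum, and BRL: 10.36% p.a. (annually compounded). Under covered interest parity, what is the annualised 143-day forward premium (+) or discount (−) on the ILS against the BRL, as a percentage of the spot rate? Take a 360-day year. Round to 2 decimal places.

+9.30%

T = 143/360 years.
F = S · g_BRL/g_ILS = 1.6094 × 1.0399339/1.0028934 = 1.6688410.
Annualised premium = (F − S)/S × (1/T) = (1.6688410 − 1.6094)/1.6094 ÷ (143/360) = 9.30%.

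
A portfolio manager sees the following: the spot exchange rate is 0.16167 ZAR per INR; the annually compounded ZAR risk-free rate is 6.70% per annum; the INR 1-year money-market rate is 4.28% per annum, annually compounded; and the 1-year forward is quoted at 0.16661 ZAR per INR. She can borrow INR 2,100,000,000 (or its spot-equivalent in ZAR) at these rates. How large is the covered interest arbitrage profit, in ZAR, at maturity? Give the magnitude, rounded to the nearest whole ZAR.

T = 1 year.
Route A — deposit INR, sell forward: 2,100,000,000 × 1.042800 × 0.16661 = ZAR 364,855,906.80.
Route B — convert at spot, deposit ZAR: 2,100,000,000 × 0.16167 × 1.067000 = ZAR 362,253,969.00.
The quoted forward overvalues INR, so borrow ZAR, buy INR at spot, deposit the INR at 4.28%, and sell the proceeds forward at 0.16661.
Profit = 364,855,906.80 − 362,253,969.00 = ZAR 2,601,938.

ZAR 2,601,938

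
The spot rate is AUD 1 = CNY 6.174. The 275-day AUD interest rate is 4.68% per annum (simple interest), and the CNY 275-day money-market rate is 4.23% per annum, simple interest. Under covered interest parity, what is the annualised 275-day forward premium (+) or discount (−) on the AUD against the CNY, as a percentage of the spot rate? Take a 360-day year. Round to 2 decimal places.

-0.43%

T = 275/360 years.
CIP forward (CNY per AUD) = 6.174 × 1.0323125/1.035750 = 6.153509.
(F − S)/S ÷ T = (6.153509 − 6.174)/6.174/(275/360) = -0.004345 → -0.43%.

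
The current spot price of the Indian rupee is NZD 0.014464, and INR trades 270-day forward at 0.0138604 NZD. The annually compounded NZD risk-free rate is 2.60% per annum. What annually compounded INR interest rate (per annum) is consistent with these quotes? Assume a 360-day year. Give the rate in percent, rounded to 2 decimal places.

8.60%

T = 270/360 years.
By CIP, F/S equals the NZD-to-INR growth ratio: 0.0138604/0.014464 = 0.9582688.
The NZD side grows by (1 + 0.0260)^(270/360) = 1.0194373.
Hence g_INR = 1.0638323.
Annualise: 1.0638323^(360/270) − 1 = 0.086003 = 8.60%.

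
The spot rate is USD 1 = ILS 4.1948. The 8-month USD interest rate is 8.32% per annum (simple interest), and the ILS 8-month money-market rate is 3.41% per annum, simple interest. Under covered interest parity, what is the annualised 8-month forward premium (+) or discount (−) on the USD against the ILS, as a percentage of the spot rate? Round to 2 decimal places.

T = 8/12 years.
F = S · g_ILS/g_USD = 4.1948 × 1.0227333/1.0554667 = 4.0647058.
Annualised premium = (F − S)/S × (1/T) = (4.0647058 − 4.1948)/4.1948 ÷ (8/12) = -4.65%.

-4.65%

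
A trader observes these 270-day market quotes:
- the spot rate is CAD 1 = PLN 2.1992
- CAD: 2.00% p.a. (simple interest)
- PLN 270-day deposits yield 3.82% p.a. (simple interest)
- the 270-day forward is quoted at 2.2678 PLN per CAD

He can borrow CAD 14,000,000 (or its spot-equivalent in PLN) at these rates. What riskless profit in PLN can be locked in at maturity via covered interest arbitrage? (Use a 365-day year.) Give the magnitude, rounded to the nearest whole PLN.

T = 270/365 years.
Route A — deposit CAD, sell forward: 14,000,000 × 1.0147945205 × 2.2678 = PLN 32,218,914.19.
Route B — convert at spot, deposit PLN: 14,000,000 × 2.1992 × 1.0282575342 = PLN 31,658,815.57.
The quoted forward overvalues CAD, so borrow PLN, buy CAD at spot, deposit the CAD at 2.00%, and sell the proceeds forward at 2.2678.
Arbitrage profit = |32,218,914.19 − 31,658,815.57| = PLN 560,099.

PLN 560,099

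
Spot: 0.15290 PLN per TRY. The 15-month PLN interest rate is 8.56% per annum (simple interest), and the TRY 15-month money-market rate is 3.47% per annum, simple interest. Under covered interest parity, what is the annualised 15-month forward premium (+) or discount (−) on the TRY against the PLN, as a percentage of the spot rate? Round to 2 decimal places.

+4.88%

T = 15/12 years.
CIP forward (PLN per TRY) = 0.1529 × 1.107000/1.043375 = 0.16222384.
Annualised premium = (F − S)/S × (1/T) = (0.16222384 − 0.1529)/0.1529 ÷ (15/12) = 4.88%.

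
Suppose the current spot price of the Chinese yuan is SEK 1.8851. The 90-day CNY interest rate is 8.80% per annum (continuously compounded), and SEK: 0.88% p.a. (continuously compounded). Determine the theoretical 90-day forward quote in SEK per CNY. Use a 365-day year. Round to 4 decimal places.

1.8486

T = 90/365 years.
Growth of 1 SEK over T: e^(0.0088×90/365) = 1.0021722.
CNY growth factor: e^(0.0880×90/365) = 1.0219358.
So F = 1.8851 × 1.0021722 / 1.0219358 = 1.848643 (SEK/CNY).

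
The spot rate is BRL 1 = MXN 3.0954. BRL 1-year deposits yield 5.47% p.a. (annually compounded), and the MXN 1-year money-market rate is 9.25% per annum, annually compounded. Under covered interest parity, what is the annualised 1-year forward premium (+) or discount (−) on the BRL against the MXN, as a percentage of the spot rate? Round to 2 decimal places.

+3.58%

T = 1 year.
CIP forward (MXN per BRL) = 3.0954 × 1.092500/1.054700 = 3.2063378.
(F − S)/S ÷ T = (3.2063378 − 3.0954)/3.0954/1 = 0.035840 → 3.58%.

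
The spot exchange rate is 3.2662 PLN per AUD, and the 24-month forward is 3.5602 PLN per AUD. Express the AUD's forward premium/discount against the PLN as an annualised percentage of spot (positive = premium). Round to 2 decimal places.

+4.50%

T = 2 years.
Period premium: (3.5602 − 3.2662)/3.2662 = 0.0900129.
×(1/T) gives 4.50% p.a.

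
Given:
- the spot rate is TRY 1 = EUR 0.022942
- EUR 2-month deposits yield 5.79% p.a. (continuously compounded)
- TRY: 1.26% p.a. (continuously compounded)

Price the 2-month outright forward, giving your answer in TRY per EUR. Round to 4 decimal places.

43.2603

T = 2/12 years.
Growth of 1 EUR over T: e^(0.0579×2/12) = 1.00969671.
Growth of 1 TRY over T: e^(0.0126×2/12) = 1.00210221.
So F = 0.022942 × 1.00969671 / 1.00210221 = 0.023115868 (EUR/TRY).
Invert for TRY per EUR: 1 / 0.023115868 = 43.2603.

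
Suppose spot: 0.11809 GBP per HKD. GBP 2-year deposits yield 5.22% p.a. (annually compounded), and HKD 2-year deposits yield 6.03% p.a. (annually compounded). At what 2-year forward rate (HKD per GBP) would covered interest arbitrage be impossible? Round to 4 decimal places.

8.5990

T = 2 years.
Growth of 1 GBP over T: (1 + 0.0522)^2 = 1.1071248.
Growth of 1 HKD over T: (1 + 0.0603)^2 = 1.1242361.
So F = 0.11809 × 1.1071248 / 1.1242361 = 0.1162926 (GBP/HKD).
Quoted the other way: 1/0.1162926 = 8.5990 HKD per GBP.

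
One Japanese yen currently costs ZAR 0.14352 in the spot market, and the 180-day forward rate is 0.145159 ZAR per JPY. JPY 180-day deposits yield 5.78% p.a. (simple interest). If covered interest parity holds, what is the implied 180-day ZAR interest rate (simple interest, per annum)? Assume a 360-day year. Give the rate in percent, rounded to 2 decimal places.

8.13%

T = 180/360 years.
CIP gives F = S · g_ZAR/g_JPY, so g_ZAR/g_JPY = 0.145159/0.14352 = 1.0114200.
The JPY side grows by 1 + 0.0578×180/360 = 1.028900.
Hence g_ZAR = 1.040650.
r = (1.040650 − 1)/(180/360) = 0.081300 → 8.13%.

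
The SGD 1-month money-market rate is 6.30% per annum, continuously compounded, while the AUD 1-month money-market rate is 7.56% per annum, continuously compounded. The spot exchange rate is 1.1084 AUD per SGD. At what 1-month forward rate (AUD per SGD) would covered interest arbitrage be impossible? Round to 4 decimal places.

1.1096

T = 1/12 years.
AUD accumulates by e^(0.0756×1/12) = 1.0063199.
SGD growth factor: e^(0.0630×1/12) = 1.0052638.
CIP: F = S · (grow AUD)/(grow SGD) = 1.1084 × 1.0063199/1.0052638 = 1.109564 AUD per SGD.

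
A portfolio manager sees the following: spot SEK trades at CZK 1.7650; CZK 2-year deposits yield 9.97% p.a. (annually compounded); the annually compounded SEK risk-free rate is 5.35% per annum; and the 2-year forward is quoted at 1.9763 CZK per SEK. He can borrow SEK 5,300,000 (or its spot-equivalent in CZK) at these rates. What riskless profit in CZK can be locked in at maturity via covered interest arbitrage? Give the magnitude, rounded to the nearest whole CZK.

T = 2 years.
Invest the SEK and cover forward: 5,300,000 × 1.10986225 × 1.9763 = CZK 11,625,130.05.
Convert at spot and invest in CZK: 5,300,000 × 1.7650 × 1.20934009 = CZK 11,312,771.87.
The quoted forward overvalues SEK, so borrow CZK, buy SEK at spot, deposit the SEK at 5.35%, and sell the proceeds forward at 1.9763.
Profit = 11,625,130.05 − 11,312,771.87 = CZK 312,358.

CZK 312,358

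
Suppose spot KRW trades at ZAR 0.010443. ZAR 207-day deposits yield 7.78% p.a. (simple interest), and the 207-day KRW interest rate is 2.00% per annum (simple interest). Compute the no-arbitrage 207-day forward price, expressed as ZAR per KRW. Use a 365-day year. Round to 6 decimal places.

T = 207/365 years.
Growth of 1 ZAR over T: 1 + 0.0778×207/365 = 1.0441222.
KRW growth factor: 1 + 0.0200×207/365 = 1.0113425.
So F = 0.010443 × 1.0441222 / 1.0113425 = 0.01078148 (ZAR/KRW).

0.010781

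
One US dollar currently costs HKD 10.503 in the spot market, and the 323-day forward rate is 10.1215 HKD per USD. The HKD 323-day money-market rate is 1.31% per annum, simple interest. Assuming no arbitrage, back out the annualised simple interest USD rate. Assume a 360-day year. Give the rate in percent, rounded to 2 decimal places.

T = 323/360 years.
CIP gives F = S · g_HKD/g_USD, so g_HKD/g_USD = 10.1215/10.503 = 0.9636770.
The HKD side grows by 1 + 0.0131×323/360 = 1.0117536.
Hence g_USD = 1.0498887.
(1.0498887 − 1)/T = 0.055604, i.e. 5.56%.

5.56%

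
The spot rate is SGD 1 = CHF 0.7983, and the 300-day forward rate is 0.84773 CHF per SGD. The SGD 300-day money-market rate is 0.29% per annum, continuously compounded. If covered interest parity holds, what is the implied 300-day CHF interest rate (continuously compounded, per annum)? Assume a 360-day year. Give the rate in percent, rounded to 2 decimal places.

T = 300/360 years.
CIP gives F = S · g_CHF/g_SGD, so g_CHF/g_SGD = 0.84773/0.7983 = 1.0619191.
SGD growth factor: e^(0.0029×300/360) = 1.0024196.
Hence g_CHF = 1.0644885.
r = ln(1.0644885)/(300/360) = 0.074993 → 7.50%.

7.50%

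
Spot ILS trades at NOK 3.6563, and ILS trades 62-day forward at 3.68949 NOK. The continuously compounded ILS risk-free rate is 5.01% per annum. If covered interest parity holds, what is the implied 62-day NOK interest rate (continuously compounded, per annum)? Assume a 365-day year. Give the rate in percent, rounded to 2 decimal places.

10.33%

T = 62/365 years.
By CIP, F/S equals the NOK-to-ILS growth ratio: 3.68949/3.6563 = 1.0090775.
ILS growth factor: e^(0.0501×62/365) = 1.0085465.
Hence g_NOK = 1.0177016.
Take logs: ln 1.0177016 / (62/365) = 0.103299, so 10.33%.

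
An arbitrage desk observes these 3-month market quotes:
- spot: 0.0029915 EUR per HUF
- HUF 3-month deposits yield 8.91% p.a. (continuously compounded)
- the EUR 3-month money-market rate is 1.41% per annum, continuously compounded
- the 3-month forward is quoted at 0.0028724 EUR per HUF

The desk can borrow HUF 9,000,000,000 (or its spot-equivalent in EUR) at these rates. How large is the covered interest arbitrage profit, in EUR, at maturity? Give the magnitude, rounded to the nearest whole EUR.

T = 3/12 years.
Invest the HUF and cover forward: 9,000,000,000 × 1.0225249402 × 0.0028724 = EUR 26,433,905.74.
Convert at spot and invest in EUR: 9,000,000,000 × 0.0029915 × 1.0035312201 = EUR 27,018,572.80.
The quoted forward undervalues HUF, so borrow HUF, convert to EUR at spot, deposit the EUR at 1.41%, and buy HUF forward at 0.0028724 to cover the loan.
Profit = 27,018,572.80 − 26,433,905.74 = EUR 584,667.

EUR 584,667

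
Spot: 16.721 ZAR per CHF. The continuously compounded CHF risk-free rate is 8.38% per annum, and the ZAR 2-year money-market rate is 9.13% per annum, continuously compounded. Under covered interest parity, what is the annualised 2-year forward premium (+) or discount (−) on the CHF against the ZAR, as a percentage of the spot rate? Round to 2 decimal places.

+0.76%

T = 2 years.
CIP forward (ZAR per CHF) = 16.721 × 1.2003342/1.1824635 = 16.973706.
Annualised premium = (F − S)/S × (1/T) = (16.973706 − 16.721)/16.721 ÷ 2 = 0.76%.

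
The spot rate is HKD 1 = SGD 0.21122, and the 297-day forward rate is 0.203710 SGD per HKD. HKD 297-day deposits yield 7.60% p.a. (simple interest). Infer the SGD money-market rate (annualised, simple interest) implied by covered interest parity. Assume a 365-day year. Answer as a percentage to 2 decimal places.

2.96%

T = 297/365 years.
By CIP, F/S equals the SGD-to-HKD growth ratio: 0.20371/0.21122 = 0.9644447.
HKD growth factor: 1 + 0.0760×297/365 = 1.0618411.
So the SGD growth factor = 1.024087.
(1.024087 − 1)/T = 0.029602, i.e. 2.96%.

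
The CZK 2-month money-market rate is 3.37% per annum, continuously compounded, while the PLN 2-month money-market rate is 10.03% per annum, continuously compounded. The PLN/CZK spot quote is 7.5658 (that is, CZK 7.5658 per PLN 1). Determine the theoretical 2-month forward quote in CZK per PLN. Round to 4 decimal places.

T = 2/12 years.
Growth of 1 CZK over T: e^(0.0337×2/12) = 1.0056325.
PLN accumulates by e^(0.1003×2/12) = 1.0168572.
Forward (CZK per PLN) = 7.5658 × 1.0056325 / 1.0168572 = 7.482284.

7.4823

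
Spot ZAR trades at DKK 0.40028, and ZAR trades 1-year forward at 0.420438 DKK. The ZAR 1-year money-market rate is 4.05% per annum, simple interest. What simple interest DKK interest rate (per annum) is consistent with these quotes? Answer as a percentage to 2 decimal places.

9.29%

T = 1 year.
F/S = 0.420438/0.40028 = 1.0503597 = (growth of DKK) / (growth of ZAR).
ZAR growth factor: 1 + 0.0405×1 = 1.040500.
That pins the DKK growth at 1.0928993.
(1.0928993 − 1)/T = 0.092899, i.e. 9.29%.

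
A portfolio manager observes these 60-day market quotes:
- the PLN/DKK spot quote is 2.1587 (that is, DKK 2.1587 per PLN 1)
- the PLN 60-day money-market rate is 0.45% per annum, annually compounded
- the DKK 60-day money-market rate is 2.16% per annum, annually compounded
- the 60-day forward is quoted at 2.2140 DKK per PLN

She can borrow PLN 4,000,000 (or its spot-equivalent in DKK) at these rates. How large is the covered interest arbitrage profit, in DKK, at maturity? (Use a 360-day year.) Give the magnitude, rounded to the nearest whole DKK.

DKK 197,020

T = 60/360 years.
Keep in PLN, deliver into the forward: 4,000,000·1.000748598·2.2140 = DKK 8,862,629.58.
Swap to DKK now, deposit: 4,000,000·2.1587·1.003568021 = DKK 8,665,609.15.
The quoted forward overvalues PLN, so borrow DKK, buy PLN at spot, deposit the PLN at 0.45%, and sell the proceeds forward at 2.2140.
The gap between the two covered legs is DKK 197,020.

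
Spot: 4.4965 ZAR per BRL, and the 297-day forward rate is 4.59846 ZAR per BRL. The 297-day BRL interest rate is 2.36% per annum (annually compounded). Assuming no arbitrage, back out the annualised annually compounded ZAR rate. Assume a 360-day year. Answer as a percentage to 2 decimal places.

T = 297/360 years.
CIP gives F = S · g_ZAR/g_BRL, so g_ZAR/g_BRL = 4.59846/4.4965 = 1.0226754.
BRL growth factor: (1 + 0.0236)^(297/360) = 1.0194302.
So the ZAR growth factor = 1.0425462.
Annualise: 1.0425462^(360/297) − 1 = 0.051801 = 5.18%.

5.18%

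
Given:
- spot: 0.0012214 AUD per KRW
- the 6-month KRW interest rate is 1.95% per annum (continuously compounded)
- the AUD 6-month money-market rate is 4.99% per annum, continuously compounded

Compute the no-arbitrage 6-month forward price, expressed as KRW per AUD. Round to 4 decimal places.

806.3820

T = 6/12 years.
AUD growth factor: e^(0.0499×6/12) = 1.025263856.
KRW growth factor: e^(0.0195×6/12) = 1.009797686.
Forward (AUD per KRW) = 0.0012214 × 1.025263856 / 1.009797686 = 0.00124010709.
Invert for KRW per AUD: 1 / 0.00124010709 = 806.3820.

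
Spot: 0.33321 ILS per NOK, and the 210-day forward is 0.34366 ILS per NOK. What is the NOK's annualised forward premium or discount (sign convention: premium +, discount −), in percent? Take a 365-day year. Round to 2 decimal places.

+5.45%

T = 210/365 years.
Period premium: (0.34366 − 0.33321)/0.33321 = 0.0313616.
Annualise by dividing by T: 0.0313616 / (210/365) = 0.054509 → 5.45%.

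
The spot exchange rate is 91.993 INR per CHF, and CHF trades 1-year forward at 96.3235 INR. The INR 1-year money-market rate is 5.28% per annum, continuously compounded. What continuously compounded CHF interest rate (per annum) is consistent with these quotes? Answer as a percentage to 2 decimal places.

T = 1 year.
By CIP, F/S equals the INR-to-CHF growth ratio: 96.3235/91.993 = 1.0470742.
The INR side grows by e^(0.0528×1) = 1.0542188.
That pins the CHF growth at 1.0068234.
r = ln(1.0068234)/1 = 0.006800 → 0.68%.

0.68%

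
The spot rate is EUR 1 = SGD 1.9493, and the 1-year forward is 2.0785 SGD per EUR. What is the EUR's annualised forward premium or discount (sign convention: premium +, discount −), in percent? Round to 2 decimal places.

T = 1 year.
EUR trades forward at +6.62802% vs spot over the period.
Annualise by dividing by T: 0.0662802 / 1 = 0.066280 → 6.63%.

+6.63%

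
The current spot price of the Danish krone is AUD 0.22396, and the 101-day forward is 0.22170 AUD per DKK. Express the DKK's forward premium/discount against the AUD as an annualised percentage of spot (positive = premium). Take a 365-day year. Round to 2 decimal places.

-3.65%

T = 101/365 years.
DKK trades forward at -1.00911% vs spot over the period.
Annualise by dividing by T: -0.0100911 / (101/365) = -0.036468 → -3.65%.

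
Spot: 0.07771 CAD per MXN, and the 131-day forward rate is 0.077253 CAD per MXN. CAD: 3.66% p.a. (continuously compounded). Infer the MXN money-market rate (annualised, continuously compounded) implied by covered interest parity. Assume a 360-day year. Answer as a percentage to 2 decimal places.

T = 131/360 years.
By CIP, F/S equals the CAD-to-MXN growth ratio: 0.077253/0.07771 = 0.9941192.
CAD growth factor: e^(0.0366×131/360) = 1.0134074.
So the MXN growth factor = 1.0194023.
Take logs: ln 1.0194023 / (131/360) = 0.052809, so 5.28%.

5.28%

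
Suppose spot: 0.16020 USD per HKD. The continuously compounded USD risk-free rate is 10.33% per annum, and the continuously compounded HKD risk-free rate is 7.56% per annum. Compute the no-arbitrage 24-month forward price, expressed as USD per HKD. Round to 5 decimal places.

0.16933

T = 2 years.
Growth of 1 USD over T: e^(0.1033×2) = 1.2294907.
HKD growth factor: e^(0.0756×2) = 1.1632293.
CIP: F = S · (grow USD)/(grow HKD) = 0.1602 × 1.2294907/1.1632293 = 0.1693255 USD per HKD.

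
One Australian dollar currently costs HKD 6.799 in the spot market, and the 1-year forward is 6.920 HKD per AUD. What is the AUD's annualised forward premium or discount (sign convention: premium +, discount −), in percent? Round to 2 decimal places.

T = 1 year.
AUD trades forward at +1.77967% vs spot over the period.
Annualise by dividing by T: 0.0177967 / 1 = 0.017797 → 1.78%.

+1.78%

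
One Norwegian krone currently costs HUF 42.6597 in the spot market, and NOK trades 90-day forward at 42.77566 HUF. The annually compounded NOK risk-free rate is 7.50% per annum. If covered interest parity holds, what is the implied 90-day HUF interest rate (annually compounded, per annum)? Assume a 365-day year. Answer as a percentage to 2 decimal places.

8.69%

T = 90/365 years.
CIP gives F = S · g_HUF/g_NOK, so g_HUF/g_NOK = 42.77566/42.6597 = 1.0027183.
The NOK side grows by (1 + 0.0750)^(90/365) = 1.0179924.
Hence g_HUF = 1.0207596.
r = 1.0207596^(365/90) − 1 = 0.086900 → 8.69%.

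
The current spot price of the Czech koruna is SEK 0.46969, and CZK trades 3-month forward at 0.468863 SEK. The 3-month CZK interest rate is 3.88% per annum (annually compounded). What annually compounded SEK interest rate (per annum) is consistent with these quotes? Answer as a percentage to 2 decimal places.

3.15%

T = 3/12 years.
CIP gives F = S · g_SEK/g_CZK, so g_SEK/g_CZK = 0.468863/0.46969 = 0.9982393.
CZK growth factor: (1 + 0.0388)^(3/12) = 1.009562.
So the SEK growth factor = 1.0077845.
Annualise: 1.0077845^(12/3) − 1 = 0.031503 = 3.15%.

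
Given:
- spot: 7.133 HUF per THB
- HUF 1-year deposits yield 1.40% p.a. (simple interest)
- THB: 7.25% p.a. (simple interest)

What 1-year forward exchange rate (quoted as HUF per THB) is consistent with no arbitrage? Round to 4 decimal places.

T = 1 year.
Growth of 1 HUF over T: 1 + 0.0140×1 = 1.014000.
THB growth factor: 1 + 0.0725×1 = 1.072500.
CIP: F = S · (grow HUF)/(grow THB) = 7.133 × 1.014000/1.072500 = 6.743927 HUF per THB.

6.7439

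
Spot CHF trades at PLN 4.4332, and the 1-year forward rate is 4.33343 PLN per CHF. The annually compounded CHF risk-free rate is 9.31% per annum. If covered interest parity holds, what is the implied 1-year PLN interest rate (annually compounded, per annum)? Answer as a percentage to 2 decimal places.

T = 1 year.
CIP gives F = S · g_PLN/g_CHF, so g_PLN/g_CHF = 4.33343/4.4332 = 0.9774948.
CHF growth factor: (1 + 0.0931)^1 = 1.093100.
That pins the PLN growth at 1.0684996.
Annualise: 1.0684996^(1/1) − 1 = 0.068500 = 6.85%.

6.85%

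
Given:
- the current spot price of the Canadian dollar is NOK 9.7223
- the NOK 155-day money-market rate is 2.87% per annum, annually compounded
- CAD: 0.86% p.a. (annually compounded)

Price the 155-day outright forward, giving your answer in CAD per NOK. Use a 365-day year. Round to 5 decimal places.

T = 155/365 years.
NOK growth factor: (1 + 0.0287)^(155/365) = 1.0120885.
Growth of 1 CAD over T: (1 + 0.0086)^(155/365) = 1.0036431.
Forward (NOK per CAD) = 9.7223 × 1.0120885 / 1.0036431 = 9.804111.
Invert for CAD per NOK: 1 / 9.804111 = 0.10200.

0.10200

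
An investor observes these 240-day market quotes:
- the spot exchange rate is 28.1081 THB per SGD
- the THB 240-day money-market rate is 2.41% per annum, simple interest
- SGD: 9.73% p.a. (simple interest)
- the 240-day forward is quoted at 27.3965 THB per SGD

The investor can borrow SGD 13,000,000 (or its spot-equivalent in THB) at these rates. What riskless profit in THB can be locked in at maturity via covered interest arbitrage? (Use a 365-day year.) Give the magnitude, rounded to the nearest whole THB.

THB 7,744,859

T = 240/365 years.
Keep in SGD, deliver into the forward: 13,000,000·1.06397808219·27.3965 = THB 378,940,581.87.
Swap to THB now, deposit: 13,000,000·28.1081·1.01584657534 = THB 371,195,722.62.
The quoted forward overvalues SGD, so borrow THB, buy SGD at spot, deposit the SGD at 9.73%, and sell the proceeds forward at 27.3965.
The gap between the two covered legs is THB 7,744,859.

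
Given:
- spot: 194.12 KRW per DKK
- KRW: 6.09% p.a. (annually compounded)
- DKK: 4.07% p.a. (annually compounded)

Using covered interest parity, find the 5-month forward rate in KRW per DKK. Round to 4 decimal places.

195.6811

T = 5/12 years.
Growth of 1 KRW over T: (1 + 0.0609)^(5/12) = 1.024938218.
Growth of 1 DKK over T: (1 + 0.0407)^(5/12) = 1.016761238.
So F = 194.12 × 1.024938218 / 1.016761238 = 195.681149 (KRW/DKK).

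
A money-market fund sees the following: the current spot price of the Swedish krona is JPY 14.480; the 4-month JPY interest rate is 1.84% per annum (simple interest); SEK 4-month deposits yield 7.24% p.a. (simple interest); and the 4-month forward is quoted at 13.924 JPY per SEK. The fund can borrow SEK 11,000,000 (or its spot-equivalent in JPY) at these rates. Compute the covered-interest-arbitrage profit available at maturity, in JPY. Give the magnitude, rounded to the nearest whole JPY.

JPY 3,396,559

T = 4/12 years.
Keep in SEK, deliver into the forward: 11,000,000·1.02413333333·13.924 = JPY 156,860,357.87.
Swap to JPY now, deposit: 11,000,000·14.480·1.00613333333 = JPY 160,256,917.33.
The quoted forward undervalues SEK, so borrow SEK, convert to JPY at spot, deposit the JPY at 1.84%, and buy SEK forward at 13.924 to cover the loan.
Profit = 160,256,917.33 − 156,860,357.87 = JPY 3,396,559.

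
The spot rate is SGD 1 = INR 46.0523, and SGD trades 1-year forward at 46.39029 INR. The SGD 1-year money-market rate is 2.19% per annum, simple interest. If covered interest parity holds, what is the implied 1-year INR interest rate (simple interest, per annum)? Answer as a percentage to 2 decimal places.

T = 1 year.
F/S = 46.39029/46.0523 = 1.0073393 = (growth of INR) / (growth of SGD).
SGD growth factor: 1 + 0.0219×1 = 1.021900.
Hence g_INR = 1.029400.
r = (1.029400 − 1)/1 = 0.029400 → 2.94%.

2.94%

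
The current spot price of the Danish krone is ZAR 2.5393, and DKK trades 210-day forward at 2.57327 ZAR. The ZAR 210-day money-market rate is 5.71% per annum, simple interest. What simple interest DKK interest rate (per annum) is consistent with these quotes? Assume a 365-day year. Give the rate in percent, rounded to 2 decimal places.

T = 210/365 years.
By CIP, F/S equals the ZAR-to-DKK growth ratio: 2.57327/2.5393 = 1.0133777.
ZAR growth factor: 1 + 0.0571×210/365 = 1.0328521.
Hence g_DKK = 1.0192173.
r = (1.0192173 − 1)/(210/365) = 0.033401 → 3.34%.

3.34%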